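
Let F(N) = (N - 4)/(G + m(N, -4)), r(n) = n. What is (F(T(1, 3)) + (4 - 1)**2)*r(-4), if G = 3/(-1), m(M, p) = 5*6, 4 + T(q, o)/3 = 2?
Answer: -932/27 ≈ -34.518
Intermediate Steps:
T(q, o) = -6 (T(q, o) = -12 + 3*2 = -12 + 6 = -6)
m(M, p) = 30
G = -3 (G = 3*(-1) = -3)
F(N) = -4/27 + N/27 (F(N) = (N - 4)/(-3 + 30) = (-4 + N)/27 = (-4 + N)*(1/27) = -4/27 + N/27)
(F(T(1, 3)) + (4 - 1)**2)*r(-4) = ((-4/27 + (1/27)*(-6)) + (4 - 1)**2)*(-4) = ((-4/27 - 2/9) + 3**2)*(-4) = (-10/27 + 9)*(-4) = (233/27)*(-4) = -932/27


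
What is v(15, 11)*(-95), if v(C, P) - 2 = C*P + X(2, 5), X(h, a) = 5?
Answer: -16340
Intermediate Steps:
v(C, P) = 7 + C*P (v(C, P) = 2 + (C*P + 5) = 2 + (5 + C*P) = 7 + C*P)
v(15, 11)*(-95) = (7 + 15*11)*(-95) = (7 + 165)*(-95) = 172*(-95) = -16340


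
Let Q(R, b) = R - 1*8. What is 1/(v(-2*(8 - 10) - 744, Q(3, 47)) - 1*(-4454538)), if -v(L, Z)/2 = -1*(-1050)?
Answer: 1/4452438 ≈ 2.2460e-7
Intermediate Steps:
Q(R, b) = -8 + R (Q(R, b) = R - 8 = -8 + R)
v(L, Z) = -2100 (v(L, Z) = -(-2)*(-1050) = -2*1050 = -2100)
1/(v(-2*(8 - 10) - 744, Q(3, 47)) - 1*(-4454538)) = 1/(-2100 - 1*(-4454538)) = 1/(-2100 + 4454538) = 1/4452438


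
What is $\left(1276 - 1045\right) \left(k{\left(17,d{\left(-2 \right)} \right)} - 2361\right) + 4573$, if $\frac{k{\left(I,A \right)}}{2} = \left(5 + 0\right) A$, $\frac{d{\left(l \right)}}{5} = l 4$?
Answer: $-633218$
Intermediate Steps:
$d{\left(l \right)} = 20 l$ ($d{\left(l \right)} = 5 l 4 = 5 \cdot 4 l = 20 l$)
$k{\left(I,A \right)} = 10 A$ ($k{\left(I,A \right)} = 2 \left(5 + 0\right) A = 2 \cdot 5 A = 10 A$)
$\left(1276 - 1045\right) \left(k{\left(17,d{\left(-2 \right)} \right)} - 2361\right) + 4573 = \left(1276 - 1045\right) \left(10 \cdot 20 \left(-2\right) - 2361\right) + 4573 = 231 \left(10 \left(-40\right) - 2361\right) + 4573 = 231 \left(-400 - 2361\right) + 4573 = 231 \left(-2761\right) + 4573 = -637791 + 4573 = -633218$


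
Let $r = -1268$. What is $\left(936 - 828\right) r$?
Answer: $-136944$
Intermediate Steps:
$\left(936 - 828\right) r = \left(936 - 828\right) \left(-1268\right) = 108 \left(-1268\right) = -136944$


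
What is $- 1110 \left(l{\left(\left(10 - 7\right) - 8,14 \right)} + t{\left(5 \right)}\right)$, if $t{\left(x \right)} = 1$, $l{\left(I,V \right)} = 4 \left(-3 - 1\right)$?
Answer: $16650$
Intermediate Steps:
$l{\left(I,V \right)} = -16$ ($l{\left(I,V \right)} = 4 \left(-4\right) = -16$)
$- 1110 \left(l{\left(\left(10 - 7\right) - 8,14 \right)} + t{\left(5 \right)}\right) = - 1110 \left(-16 + 1\right) = \left(-1110\right) \left(-15\right) = 16650$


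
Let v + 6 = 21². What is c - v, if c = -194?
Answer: -629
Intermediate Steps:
v = 435 (v = -6 + 21² = -6 + 441 = 435)
c - v = -194 - 1*435 = -194 - 435 = -629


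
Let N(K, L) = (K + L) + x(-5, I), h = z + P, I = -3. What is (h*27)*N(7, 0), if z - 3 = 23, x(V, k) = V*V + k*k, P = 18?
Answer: 48708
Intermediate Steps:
x(V, k) = V**2 + k**2
z = 26 (z = 3 + 23 = 26)
h = 44 (h = 26 + 18 = 44)
N(K, L) = 34 + K + L (N(K, L) = (K + L) + ((-5)**2 + (-3)**2) = (K + L) + (25 + 9) = (K + L) + 34 = 34 + K + L)
(h*27)*N(7, 0) = (44*27)*(34 + 7 + 0) = 1188*41 = 48708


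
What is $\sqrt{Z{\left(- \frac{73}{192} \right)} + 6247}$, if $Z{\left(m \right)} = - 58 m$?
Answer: $\frac{\sqrt{3610974}}{24} \approx 79.177$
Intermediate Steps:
$\sqrt{Z{\left(- \frac{73}{192} \right)} + 6247} = \sqrt{- 58 \left(- \frac{73}{192}\right) + 6247} = \sqrt{- 58 \left(\left(-73\right) \frac{1}{192}\right) + 6247} = \sqrt{\left(-58\right) \left(- \frac{73}{192}\right) + 6247} = \sqrt{\frac{2117}{96} + 6247} = \sqrt{\frac{601829}{96}} = \frac{\sqrt{3610974}}{24}$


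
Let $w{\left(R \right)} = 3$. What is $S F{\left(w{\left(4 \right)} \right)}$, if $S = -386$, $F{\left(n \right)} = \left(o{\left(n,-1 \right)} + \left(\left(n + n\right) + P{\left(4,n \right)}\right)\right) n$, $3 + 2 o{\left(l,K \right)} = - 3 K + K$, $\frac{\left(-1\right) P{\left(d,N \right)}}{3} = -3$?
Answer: $-16791$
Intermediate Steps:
$P{\left(d,N \right)} = 9$ ($P{\left(d,N \right)} = \left(-3\right) \left(-3\right) = 9$)
$o{\left(l,K \right)} = - \frac{3}{2} - K$ ($o{\left(l,K \right)} = - \frac{3}{2} + \frac{- 3 K + K}{2} = - \frac{3}{2} + \frac{\left(-2\right) K}{2} = - \frac{3}{2} - K$)
$F{\left(n \right)} = n \left(\frac{17}{2} + 2 n\right)$ ($F{\left(n \right)} = \left(\left(- \frac{3}{2} - -1\right) + \left(\left(n + n\right) + 9\right)\right) n = \left(\left(- \frac{3}{2} + 1\right) + \left(2 n + 9\right)\right) n = \left(- \frac{1}{2} + \left(9 + 2 n\right)\right) n = \left(\frac{17}{2} + 2 n\right) n = n \left(\frac{17}{2} + 2 n\right)$)
$S F{\left(w{\left(4 \right)} \right)} = - 386 \cdot \frac{1}{2} \cdot 3 \left(17 + 4 \cdot 3\right) = - 386 \cdot \frac{1}{2} \cdot 3 \left(17 + 12\right) = - 386 \cdot \frac{1}{2} \cdot 3 \cdot 29 = \left(-386\right) \frac{87}{2} = -16791$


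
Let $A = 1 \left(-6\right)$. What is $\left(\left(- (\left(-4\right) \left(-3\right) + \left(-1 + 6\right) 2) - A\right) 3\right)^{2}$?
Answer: $2304$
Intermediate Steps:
$A = -6$
$\left(\left(- (\left(-4\right) \left(-3\right) + \left(-1 + 6\right) 2) - A\right) 3\right)^{2} = \left(\left(- (\left(-4\right) \left(-3\right) + \left(-1 + 6\right) 2) - -6\right) 3\right)^{2} = \left(\left(- (12 + 5 \cdot 2) + 6\right) 3\right)^{2} = \left(\left(- (12 + 10) + 6\right) 3\right)^{2} = \left(\left(\left(-1\right) 22 + 6\right) 3\right)^{2} = \left(\left(-22 + 6\right) 3\right)^{2} = \left(\left(-16\right) 3\right)^{2} = \left(-48\right)^{2} = 2304$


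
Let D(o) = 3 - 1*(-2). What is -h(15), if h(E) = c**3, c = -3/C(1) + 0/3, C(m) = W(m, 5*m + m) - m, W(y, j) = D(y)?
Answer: 27/64 ≈ 0.42188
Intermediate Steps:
D(o) = 5 (D(o) = 3 + 2 = 5)
W(y, j) = 5
C(m) = 5 - m
c = -3/4 (c = -3/(5 - 1*1) + 0/3 = -3/(5 - 1) + 0*(1/3) = -3/4 + 0 = -3/4 ≈ -0.75000)
h(E) = -27/64 (h(E) = (-3/4)**3 = -27/64)
-h(15) = -1*(-27/64) = 27/64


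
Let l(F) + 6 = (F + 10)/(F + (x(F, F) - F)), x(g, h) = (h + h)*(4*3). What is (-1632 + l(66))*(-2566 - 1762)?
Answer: 701816578/99 ≈ 7.0891e+6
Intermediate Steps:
x(g, h) = 24*h (x(g, h) = (2*h)*12 = 24*h)
l(F) = -6 + (10 + F)/(24*F) (l(F) = -6 + (F + 10)/(F + (24*F - F)) = -6 + (10 + F)/(F + 23*F) = -6 + (10 + F)/((24*F)) = -6 + (10 + F)*(1/(24*F)) = -6 + (10 + F)/(24*F))
(-1632 + l(66))*(-2566 - 1762) = (-1632 + (1/24)*(10 - 143*66)/66)*(-2566 - 1762) = (-1632 + (1/24)*(1/66)*(10 - 9438))*(-4328) = (-1632 + (1/24)*(1/66)*(-9428))*(-4328) = (-1632 - 2357/396)*(-4328) = -648629/396*(-4328) = 701816578/99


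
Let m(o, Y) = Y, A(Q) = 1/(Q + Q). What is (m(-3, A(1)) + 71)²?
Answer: 20449/4 ≈ 5112.3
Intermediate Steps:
A(Q) = 1/(2*Q)
(m(-3, A(1)) + 71)² = ((½)/1 + 71)² = ((½)*1 + 71)² = (½ + 71)² = (143/2)² = 20449/4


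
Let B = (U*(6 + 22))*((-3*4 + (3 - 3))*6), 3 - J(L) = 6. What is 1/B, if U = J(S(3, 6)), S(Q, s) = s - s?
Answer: 1/6048 ≈ 0.00016534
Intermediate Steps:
S(Q, s) = 0
J(L) = -3 (J(L) = 3 - 1*6 = 3 - 6 = -3)
U = -3
B = 6048 (B = (-3*(6 + 22))*((-3*4 + (3 - 3))*6) = (-3*28)*((-12 + 0)*6) = -(-1008)*6 = -84*(-72) = 6048)
1/B = 1/6048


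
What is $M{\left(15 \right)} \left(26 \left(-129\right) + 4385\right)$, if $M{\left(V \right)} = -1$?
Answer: $-1031$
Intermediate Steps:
$M{\left(15 \right)} \left(26 \left(-129\right) + 4385\right) = - (26 \left(-129\right) + 4385) = - (-3354 + 4385) = \left(-1\right) 1031 = -1031$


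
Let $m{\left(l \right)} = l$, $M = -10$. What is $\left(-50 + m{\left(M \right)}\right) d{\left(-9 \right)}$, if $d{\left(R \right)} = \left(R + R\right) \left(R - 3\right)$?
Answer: $-12960$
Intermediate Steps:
$d{\left(R \right)} = 2 R \left(-3 + R\right)$
$\left(-50 + m{\left(M \right)}\right) d{\left(-9 \right)} = \left(-50 - 10\right) 2 \left(-9\right) \left(-3 - 9\right) = - 60 \cdot 2 \left(-9\right) \left(-12\right) = \left(-60\right) 216 = -12960$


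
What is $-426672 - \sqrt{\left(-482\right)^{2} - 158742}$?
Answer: $-426672 - \sqrt{73582} \approx -4.2694 \cdot 10^{5}$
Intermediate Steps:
$-426672 - \sqrt{\left(-482\right)^{2} - 158742} = -426672 - \sqrt{232324 - 158742} = -426672 - \sqrt{73582}$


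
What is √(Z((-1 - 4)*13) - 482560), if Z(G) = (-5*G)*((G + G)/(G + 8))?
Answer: 17*I*√5416710/57 ≈ 694.13*I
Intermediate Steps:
Z(G) = -10*G²/(8 + G) (Z(G) = (-5*G)*((2*G)/(8 + G)) = (-5*G)*(2*G/(8 + G)) = -10*G²/(8 + G))
√(Z((-1 - 4)*13) - 482560) = √(-10*((-1 - 4)*13)²/(8 + (-1 - 4)*13) - 482560) = √(-10*(-5*13)²/(8 - 5*13) - 482560) = √(-10*(-65)²/(8 - 65) - 482560) = √(-10*4225/(-57) - 482560) = √(-10*4225*(-1/57) - 482560) = √(42250/57 - 482560) = √(-27463670/57) = 17*I*√5416710/57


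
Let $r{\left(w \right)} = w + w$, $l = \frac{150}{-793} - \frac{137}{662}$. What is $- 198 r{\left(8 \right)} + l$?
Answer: $- \frac{1663300229}{524966} \approx -3168.4$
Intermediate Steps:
$l = - \frac{207941}{524966}$ ($l = 150 \left(- \frac{1}{793}\right) - \frac{137}{662} = - \frac{150}{793} - \frac{137}{662} = - \frac{207941}{524966} \approx -0.3961$)
$r{\left(w \right)} = 2 w$
$- 198 r{\left(8 \right)} + l = - 198 \cdot 2 \cdot 8 - \frac{207941}{524966} = \left(-198\right) 16 - \frac{207941}{524966} = -3168 - \frac{207941}{524966} = - \frac{1663300229}{524966}$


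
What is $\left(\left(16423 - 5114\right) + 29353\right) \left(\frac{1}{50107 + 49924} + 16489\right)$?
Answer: $\frac{67068356587920}{100031} \approx 6.7048 \cdot 10^{8}$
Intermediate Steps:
$\left(\left(16423 - 5114\right) + 29353\right) \left(\frac{1}{50107 + 49924} + 16489\right) = \left(\left(16423 - 5114\right) + 29353\right) \left(\frac{1}{100031} + 16489\right) = \left(11309 + 29353\right) \left(\frac{1}{100031} + 16489\right) = 40662 \cdot \frac{1649411160}{100031} = \frac{67068356587920}{100031}$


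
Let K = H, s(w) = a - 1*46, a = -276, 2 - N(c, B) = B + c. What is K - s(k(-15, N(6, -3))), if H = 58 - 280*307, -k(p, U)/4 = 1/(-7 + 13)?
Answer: -85580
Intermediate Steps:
N(c, B) = 2 - B - c (N(c, B) = 2 - (B + c) = 2 + (-B - c) = 2 - B - c)
k(p, U) = -⅔ (k(p, U) = -4/(-7 + 13) = -4/6 = -4*⅙ = -⅔)
H = -85902 (H = 58 - 85960 = -85902)
s(w) = -322 (s(w) = -276 - 1*46 = -276 - 46 = -322)
K = -85902
K - s(k(-15, N(6, -3))) = -85902 - 1*(-322) = -85902 + 322 = -85580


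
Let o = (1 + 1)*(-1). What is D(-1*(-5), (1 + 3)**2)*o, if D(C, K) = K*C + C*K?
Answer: -320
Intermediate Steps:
D(C, K) = 2*C*K (D(C, K) = C*K + C*K = 2*C*K)
o = -2 (o = 2*(-1) = -2)
D(-1*(-5), (1 + 3)**2)*o = (2*(-1*(-5))*(1 + 3)**2)*(-2) = (2*5*4**2)*(-2) = (2*5*16)*(-2) = 160*(-2) = -320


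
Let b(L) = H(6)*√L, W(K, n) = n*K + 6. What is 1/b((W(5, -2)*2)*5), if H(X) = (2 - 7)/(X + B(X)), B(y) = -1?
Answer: I*√10/20 ≈ 0.15811*I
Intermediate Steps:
W(K, n) = 6 + K*n (W(K, n) = K*n + 6 = 6 + K*n)
H(X) = -5/(-1 + X) (H(X) = (2 - 7)/(X - 1) = -5/(-1 + X))
b(L) = -√L (b(L) = (-5/(-1 + 6))*√L = (-5/5)*√L = (-5*⅕)*√L = -√L)
1/b((W(5, -2)*2)*5) = 1/(-√(((6 + 5*(-2))*2)*5)) = 1/(-√(((6 - 10)*2)*5)) = 1/(-√(-4*2*5)) = 1/(-√(-8*5)) = 1/(-√(-40)) = 1/(-2*I*√10) = I*√10/20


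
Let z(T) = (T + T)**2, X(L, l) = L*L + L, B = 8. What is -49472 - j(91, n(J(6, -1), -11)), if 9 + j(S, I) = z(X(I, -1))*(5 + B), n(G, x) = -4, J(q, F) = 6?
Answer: -56951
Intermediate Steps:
X(L, l) = L + L**2 (X(L, l) = L**2 + L = L + L**2)
z(T) = 4*T**2 (z(T) = (2*T)**2 = 4*T**2)
j(S, I) = -9 + 52*I**2*(1 + I)**2 (j(S, I) = -9 + (4*(I*(1 + I))**2)*(5 + 8) = -9 + (4*(I**2*(1 + I)**2))*13 = -9 + (4*I**2*(1 + I)**2)*13 = -9 + 52*I**2*(1 + I)**2)
-49472 - j(91, n(J(6, -1), -11)) = -49472 - (-9 + 52*(-4)**2*(1 - 4)**2) = -49472 - (-9 + 52*16*(-3)**2) = -49472 - (-9 + 52*16*9) = -49472 - (-9 + 7488) = -49472 - 1*7479 = -49472 - 7479 = -56951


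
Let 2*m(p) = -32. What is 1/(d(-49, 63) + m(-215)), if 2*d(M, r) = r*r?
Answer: 2/3937 ≈ 0.00050800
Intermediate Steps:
d(M, r) = r**2/2 (d(M, r) = (r*r)/2 = r**2/2)
m(p) = -16 (m(p) = (1/2)*(-32) = -16)
1/(d(-49, 63) + m(-215)) = 1/((1/2)*63**2 - 16) = 1/((1/2)*3969 - 16) = 1/(3969/2 - 16) = 1/(3937/2) = 2/3937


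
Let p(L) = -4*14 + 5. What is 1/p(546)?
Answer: -1/51 ≈ -0.019608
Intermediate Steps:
p(L) = -51 (p(L) = -56 + 5 = -51)
1/p(546) = 1/(-51) = -1/51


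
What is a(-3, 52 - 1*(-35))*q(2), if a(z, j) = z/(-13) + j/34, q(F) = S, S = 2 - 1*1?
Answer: 1233/442 ≈ 2.7896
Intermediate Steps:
S = 1 (S = 2 - 1 = 1)
q(F) = 1
a(z, j) = -z/13 + j/34 (a(z, j) = z*(-1/13) + j*(1/34) = -z/13 + j/34)
a(-3, 52 - 1*(-35))*q(2) = (-1/13*(-3) + (52 - 1*(-35))/34)*1 = (3/13 + (52 + 35)/34)*1 = (3/13 + (1/34)*87)*1 = (3/13 + 87/34)*1 = (1233/442)*1 = 1233/442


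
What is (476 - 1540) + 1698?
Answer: 634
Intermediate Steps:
(476 - 1540) + 1698 = -1064 + 1698 = 634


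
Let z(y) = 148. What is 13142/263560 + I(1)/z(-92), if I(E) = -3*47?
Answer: -2201059/2437930 ≈ -0.90284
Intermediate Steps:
I(E) = -141
13142/263560 + I(1)/z(-92) = 13142/263560 - 141/148 = 13142*(1/263560) - 141*1/148 = 6571/131780 - 141/148 = -2201059/2437930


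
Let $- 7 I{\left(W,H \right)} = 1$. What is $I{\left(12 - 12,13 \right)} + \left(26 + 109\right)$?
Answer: $\frac{944}{7} \approx 134.86$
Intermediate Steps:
$I{\left(W,H \right)} = - \frac{1}{7}$ ($I{\left(W,H \right)} = \left(- \frac{1}{7}\right) 1 = - \frac{1}{7}$)
$I{\left(12 - 12,13 \right)} + \left(26 + 109\right) = - \frac{1}{7} + \left(26 + 109\right) = - \frac{1}{7} + 135 = \frac{944}{7}$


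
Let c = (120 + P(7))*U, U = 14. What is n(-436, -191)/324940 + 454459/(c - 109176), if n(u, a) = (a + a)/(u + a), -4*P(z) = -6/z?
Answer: -5143902495283/1216685677130 ≈ -4.2278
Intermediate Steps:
P(z) = 3/(2*z) (P(z) = -(-3)/(2*z) = 3/(2*z))
n(u, a) = 2*a/(a + u) (n(u, a) = (2*a)/(a + u) = 2*a/(a + u))
c = 1683 (c = (120 + (3/2)/7)*14 = (120 + (3/2)*(⅐))*14 = (120 + 3/14)*14 = (1683/14)*14 = 1683)
n(-436, -191)/324940 + 454459/(c - 109176) = (2*(-191)/(-191 - 436))/324940 + 454459/(1683 - 109176) = (2*(-191)/(-627))*(1/324940) + 454459/(-107493) = (2*(-191)*(-1/627))*(1/324940) + 454459*(-1/107493) = (382/627)*(1/324940) - 454459/107493 = 191/101868690 - 454459/107493 = -5143902495283/1216685677130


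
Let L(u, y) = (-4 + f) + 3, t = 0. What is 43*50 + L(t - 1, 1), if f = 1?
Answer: 2150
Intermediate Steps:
L(u, y) = 0 (L(u, y) = (-4 + 1) + 3 = -3 + 3 = 0)
43*50 + L(t - 1, 1) = 43*50 + 0 = 2150 + 0 = 2150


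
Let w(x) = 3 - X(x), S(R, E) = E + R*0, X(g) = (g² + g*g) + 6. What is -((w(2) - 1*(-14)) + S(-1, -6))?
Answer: 3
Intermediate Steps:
X(g) = 6 + 2*g² (X(g) = (g² + g²) + 6 = 2*g² + 6 = 6 + 2*g²)
S(R, E) = E (S(R, E) = E + 0 = E)
w(x) = -3 - 2*x² (w(x) = 3 - (6 + 2*x²) = 3 + (-6 - 2*x²) = -3 - 2*x²)
-((w(2) - 1*(-14)) + S(-1, -6)) = -(((-3 - 2*2²) - 1*(-14)) - 6) = -(((-3 - 2*4) + 14) - 6) = -(((-3 - 8) + 14) - 6) = -((-11 + 14) - 6) = -(3 - 6) = -1*(-3) = 3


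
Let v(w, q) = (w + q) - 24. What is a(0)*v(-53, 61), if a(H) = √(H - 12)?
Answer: -32*I*√3 ≈ -55.426*I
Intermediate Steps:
v(w, q) = -24 + q + w (v(w, q) = (q + w) - 24 = -24 + q + w)
a(H) = √(-12 + H)
a(0)*v(-53, 61) = √(-12 + 0)*(-24 + 61 - 53) = √(-12)*(-16) = (2*I*√3)*(-16) = -32*I*√3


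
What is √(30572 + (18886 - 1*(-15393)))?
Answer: √64851 ≈ 254.66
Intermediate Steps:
√(30572 + (18886 - 1*(-15393))) = √(30572 + (18886 + 15393)) = √(30572 + 34279) = √64851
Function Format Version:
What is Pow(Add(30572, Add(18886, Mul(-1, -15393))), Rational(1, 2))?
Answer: Pow(64851, Rational(1, 2)) ≈ 254.66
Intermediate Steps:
Pow(Add(30572, Add(18886, Mul(-1, -15393))), Rational(1, 2)) = Pow(Add(30572, Add(18886, 15393)), Rational(1, 2)) = Pow(Add(30572, 34279), Rational(1, 2)) = Pow(64851, Rational(1, 2))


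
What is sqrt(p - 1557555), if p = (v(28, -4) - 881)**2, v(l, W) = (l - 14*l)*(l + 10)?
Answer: sqrt(214914814) ≈ 14660.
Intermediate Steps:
v(l, W) = -13*l*(10 + l) (v(l, W) = (-13*l)*(10 + l) = -13*l*(10 + l))
p = 216472369 (p = (-13*28*(10 + 28) - 881)**2 = (-13*28*38 - 881)**2 = (-13832 - 881)**2 = (-14713)**2 = 216472369)
sqrt(p - 1557555) = sqrt(216472369 - 1557555) = sqrt(214914814)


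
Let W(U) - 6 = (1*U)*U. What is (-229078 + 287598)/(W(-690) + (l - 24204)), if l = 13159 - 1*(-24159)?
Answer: 2926/24461 ≈ 0.11962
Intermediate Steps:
l = 37318 (l = 13159 + 24159 = 37318)
W(U) = 6 + U**2 (W(U) = 6 + (1*U)*U = 6 + U*U = 6 + U**2)
(-229078 + 287598)/(W(-690) + (l - 24204)) = (-229078 + 287598)/((6 + (-690)**2) + (37318 - 24204)) = 58520/((6 + 476100) + 13114) = 58520/(476106 + 13114) = 58520/489220 = 58520*(1/489220) = 2926/24461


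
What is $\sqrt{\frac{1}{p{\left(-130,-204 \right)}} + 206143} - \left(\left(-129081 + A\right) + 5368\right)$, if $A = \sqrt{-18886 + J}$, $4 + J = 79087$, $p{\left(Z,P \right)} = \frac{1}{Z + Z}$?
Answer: $123713 + \sqrt{205883} - \sqrt{60197} \approx 1.2392 \cdot 10^{5}$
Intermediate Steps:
$p{\left(Z,P \right)} = \frac{1}{2 Z}$
$J = 79083$ ($J = -4 + 79087 = 79083$)
$A = \sqrt{60197}$ ($A = \sqrt{-18886 + 79083} = \sqrt{60197} \approx 245.35$)
$\sqrt{\frac{1}{p{\left(-130,-204 \right)}} + 206143} - \left(\left(-129081 + A\right) + 5368\right) = \sqrt{\frac{1}{\frac{1}{2} \frac{1}{-130}} + 206143} - \left(\left(-129081 + \sqrt{60197}\right) + 5368\right) = \sqrt{\frac{1}{\frac{1}{2} \left(- \frac{1}{130}\right)} + 206143} - \left(-123713 + \sqrt{60197}\right) = \sqrt{\frac{1}{- \frac{1}{260}} + 206143} + \left(123713 - \sqrt{60197}\right) = \sqrt{-260 + 206143} + \left(123713 - \sqrt{60197}\right) = \sqrt{205883} + \left(123713 - \sqrt{60197}\right) = 123713 + \sqrt{205883} - \sqrt{60197}$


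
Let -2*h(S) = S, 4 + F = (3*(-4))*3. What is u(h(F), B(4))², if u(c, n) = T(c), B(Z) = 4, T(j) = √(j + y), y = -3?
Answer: 17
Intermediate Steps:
F = -40 (F = -4 + (3*(-4))*3 = -4 - 12*3 = -4 - 36 = -40)
T(j) = √(-3 + j) (T(j) = √(j - 3) = √(-3 + j))
h(S) = -S/2
u(c, n) = √(-3 + c)
u(h(F), B(4))² = (√(-3 - ½*(-40)))² = (√(-3 + 20))² = (√17)² = 17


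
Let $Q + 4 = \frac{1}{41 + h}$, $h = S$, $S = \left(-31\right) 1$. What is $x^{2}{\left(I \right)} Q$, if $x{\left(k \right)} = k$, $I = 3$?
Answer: $- \frac{351}{10} \approx -35.1$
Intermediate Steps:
$S = -31$
$h = -31$
$Q = - \frac{39}{10}$ ($Q = -4 + \frac{1}{41 - 31} = -4 + \frac{1}{10} = - \frac{39}{10} \approx -3.9$)
$x^{2}{\left(I \right)} Q = 3^{2} \left(- \frac{39}{10}\right) = 9 \left(- \frac{39}{10}\right) = - \frac{351}{10}$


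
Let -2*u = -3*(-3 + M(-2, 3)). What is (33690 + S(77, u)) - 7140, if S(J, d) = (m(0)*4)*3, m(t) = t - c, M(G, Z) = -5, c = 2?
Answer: 26526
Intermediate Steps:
m(t) = -2 + t (m(t) = t - 1*2 = t - 2 = -2 + t)
u = -12 (u = -(-3)*(-3 - 5)/2 = -(-3)*(-8)/2 = -½*24 = -12)
S(J, d) = -24 (S(J, d) = ((-2 + 0)*4)*3 = -2*4*3 = -8*3 = -24)
(33690 + S(77, u)) - 7140 = (33690 - 24) - 7140 = 33666 - 7140 = 26526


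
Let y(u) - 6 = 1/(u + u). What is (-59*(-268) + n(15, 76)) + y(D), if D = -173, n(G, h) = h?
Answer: 5499323/346 ≈ 15894.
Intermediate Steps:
y(u) = 6 + 1/(2*u) (y(u) = 6 + 1/(u + u) = 6 + 1/(2*u))
(-59*(-268) + n(15, 76)) + y(D) = (-59*(-268) + 76) + (6 + (½)/(-173)) = (15812 + 76) + (6 + (½)*(-1/173)) = 15888 + (6 - 1/346) = 15888 + 2075/346 = 5499323/346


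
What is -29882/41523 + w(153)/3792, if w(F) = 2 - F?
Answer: -39860839/52485072 ≈ -0.75947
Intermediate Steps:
-29882/41523 + w(153)/3792 = -29882/41523 + (2 - 1*153)/3792 = -29882*1/41523 + (2 - 153)*(1/3792) = -29882/41523 - 151*1/3792 = -29882/41523 - 151/3792 = -39860839/52485072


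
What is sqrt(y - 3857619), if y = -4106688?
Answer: 3*I*sqrt(884923) ≈ 2822.1*I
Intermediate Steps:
sqrt(y - 3857619) = sqrt(-4106688 - 3857619) = sqrt(-7964307) = 3*I*sqrt(884923)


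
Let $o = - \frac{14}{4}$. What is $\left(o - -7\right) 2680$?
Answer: $9380$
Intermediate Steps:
$o = - \frac{7}{2}$ ($o = \left(-14\right) \frac{1}{4} = - \frac{7}{2} \approx -3.5$)
$\left(o - -7\right) 2680 = \left(- \frac{7}{2} - -7\right) 2680 = \left(- \frac{7}{2} + 7\right) 2680 = \frac{7}{2} \cdot 2680 = 9380$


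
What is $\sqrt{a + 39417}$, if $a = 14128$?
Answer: $\sqrt{53545} \approx 231.4$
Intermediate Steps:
$\sqrt{a + 39417} = \sqrt{14128 + 39417} = \sqrt{53545}$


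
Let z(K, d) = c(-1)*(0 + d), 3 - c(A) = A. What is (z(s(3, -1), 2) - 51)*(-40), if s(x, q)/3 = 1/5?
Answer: 1720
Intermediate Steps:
c(A) = 3 - A
s(x, q) = ⅗ (s(x, q) = 3/5 = 3*(⅕) = ⅗)
z(K, d) = 4*d (z(K, d) = (3 - 1*(-1))*(0 + d) = (3 + 1)*d = 4*d)
(z(s(3, -1), 2) - 51)*(-40) = (4*2 - 51)*(-40) = (8 - 51)*(-40) = -43*(-40) = 1720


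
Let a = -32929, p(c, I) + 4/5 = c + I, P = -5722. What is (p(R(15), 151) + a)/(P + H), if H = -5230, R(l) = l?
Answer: 163819/54760 ≈ 2.9916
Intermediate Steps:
p(c, I) = -⅘ + I + c (p(c, I) = -⅘ + (c + I) = -⅘ + (I + c) = -⅘ + I + c)
(p(R(15), 151) + a)/(P + H) = ((-⅘ + 151 + 15) - 32929)/(-5722 - 5230) = (826/5 - 32929)/(-10952) = -163819/5*(-1/10952) = 163819/54760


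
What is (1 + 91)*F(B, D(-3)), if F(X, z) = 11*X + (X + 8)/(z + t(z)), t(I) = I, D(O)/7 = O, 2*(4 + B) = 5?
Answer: -32177/21 ≈ -1532.2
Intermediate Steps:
B = -3/2 (B = -4 + (½)*5 = -4 + 5/2 = -3/2 ≈ -1.5000)
D(O) = 7*O
F(X, z) = 11*X + (8 + X)/(2*z) (F(X, z) = 11*X + (X + 8)/(z + z) = 11*X + (8 + X)/((2*z)) = 11*X + (8 + X)*(1/(2*z)) = 11*X + (8 + X)/(2*z))
(1 + 91)*F(B, D(-3)) = (1 + 91)*((8 - 3/2 + 22*(-3/2)*(7*(-3)))/(2*((7*(-3))))) = 92*((½)*(8 - 3/2 + 22*(-3/2)*(-21))/(-21)) = 92*((½)*(-1/21)*(8 - 3/2 + 693)) = 92*((½)*(-1/21)*(1399/2)) = 92*(-1399/84) = -32177/21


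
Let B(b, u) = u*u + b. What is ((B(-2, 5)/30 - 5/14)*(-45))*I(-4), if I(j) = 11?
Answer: -1419/7 ≈ -202.71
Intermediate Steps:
B(b, u) = b + u**2 (B(b, u) = u**2 + b = b + u**2)
((B(-2, 5)/30 - 5/14)*(-45))*I(-4) = (((-2 + 5**2)/30 - 5/14)*(-45))*11 = (((-2 + 25)*(1/30) - 5*1/14)*(-45))*11 = ((23*(1/30) - 5/14)*(-45))*11 = ((23/30 - 5/14)*(-45))*11 = ((43/105)*(-45))*11 = -129/7*11 = -1419/7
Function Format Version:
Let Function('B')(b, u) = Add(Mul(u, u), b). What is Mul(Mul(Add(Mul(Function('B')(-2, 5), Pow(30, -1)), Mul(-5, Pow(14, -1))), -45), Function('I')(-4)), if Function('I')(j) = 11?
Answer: Rational(-1419, 7) ≈ -202.71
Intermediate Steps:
Function('B')(b, u) = Add(b, Pow(u, 2)) (Function('B')(b, u) = Add(Pow(u, 2), b) = Add(b, Pow(u, 2)))
Mul(Mul(Add(Mul(Function('B')(-2, 5), Pow(30, -1)), Mul(-5, Pow(14, -1))), -45), Function('I')(-4)) = Mul(Mul(Add(Mul(Add(-2, Pow(5, 2)), Pow(30, -1)), Mul(-5, Pow(14, -1))), -45), 11) = Mul(Mul(Add(Mul(Add(-2, 25), Rational(1, 30)), Mul(-5, Rational(1, 14))), -45), 11) = Mul(Mul(Add(Mul(23, Rational(1, 30)), Rational(-5, 14)), -45), 11) = Mul(Mul(Add(Rational(23, 30), Rational(-5, 14)), -45), 11) = Mul(Mul(Rational(43, 105), -45), 11) = Mul(Rational(-129, 7), 11) = Rational(-1419, 7)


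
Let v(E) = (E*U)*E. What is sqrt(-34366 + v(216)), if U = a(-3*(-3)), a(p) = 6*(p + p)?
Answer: sqrt(5004482) ≈ 2237.1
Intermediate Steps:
a(p) = 12*p (a(p) = 6*(2*p) = 12*p)
U = 108 (U = 12*(-3*(-3)) = 12*9 = 108)
v(E) = 108*E**2 (v(E) = (E*108)*E = (108*E)*E = 108*E**2)
sqrt(-34366 + v(216)) = sqrt(-34366 + 108*216**2) = sqrt(-34366 + 108*46656) = sqrt(-34366 + 5038848) = sqrt(5004482)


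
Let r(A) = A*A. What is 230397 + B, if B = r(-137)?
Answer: 249166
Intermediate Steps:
r(A) = A²
B = 18769 (B = (-137)² = 18769)
230397 + B = 230397 + 18769 = 249166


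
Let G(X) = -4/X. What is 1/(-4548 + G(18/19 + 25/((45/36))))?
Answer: -199/905090 ≈ -0.00021987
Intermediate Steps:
1/(-4548 + G(18/19 + 25/((45/36)))) = 1/(-4548 - 4/(18/19 + 25/((45/36)))) = 1/(-4548 - 4/(18*(1/19) + 25/((45*(1/36))))) = 1/(-4548 - 4/(18/19 + 25/(5/4))) = 1/(-4548 - 4/(18/19 + 25*(⅘))) = 1/(-4548 - 4/(18/19 + 20)) = 1/(-4548 - 4/398/19) = 1/(-4548 - 4*19/398) = 1/(-4548 - 38/199) = 1/(-905090/199) = -199/905090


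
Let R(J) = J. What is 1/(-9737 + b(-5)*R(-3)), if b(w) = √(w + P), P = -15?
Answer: I/(-9737*I + 6*√5) ≈ -0.0001027 + 1.4151e-7*I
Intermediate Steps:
b(w) = √(-15 + w) (b(w) = √(w - 15) = √(-15 + w))
1/(-9737 + b(-5)*R(-3)) = 1/(-9737 + √(-15 - 5)*(-3)) = 1/(-9737 + √(-20)*(-3)) = 1/(-9737 + (2*I*√5)*(-3)) = 1/(-9737 - 6*I*√5)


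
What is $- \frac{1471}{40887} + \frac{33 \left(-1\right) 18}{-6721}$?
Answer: $\frac{1309117}{24981957} \approx 0.052402$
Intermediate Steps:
$- \frac{1471}{40887} + \frac{33 \left(-1\right) 18}{-6721} = \left(-1471\right) \frac{1}{40887} + \left(-33\right) 18 \left(- \frac{1}{6721}\right) = - \frac{1471}{40887} - - \frac{54}{611} = - \frac{1471}{40887} + \frac{54}{611} = \frac{1309117}{24981957}$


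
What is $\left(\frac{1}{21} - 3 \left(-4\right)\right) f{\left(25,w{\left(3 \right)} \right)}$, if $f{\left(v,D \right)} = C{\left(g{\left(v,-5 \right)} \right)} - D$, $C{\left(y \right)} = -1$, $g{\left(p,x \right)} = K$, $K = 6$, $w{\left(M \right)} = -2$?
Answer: $\frac{253}{21} \approx 12.048$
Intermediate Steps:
$g{\left(p,x \right)} = 6$
$f{\left(v,D \right)} = -1 - D$
$\left(\frac{1}{21} - 3 \left(-4\right)\right) f{\left(25,w{\left(3 \right)} \right)} = \left(\frac{1}{21} - 3 \left(-4\right)\right) \left(-1 - -2\right) = \left(\frac{1}{21} - -12\right) \left(-1 + 2\right) = \left(\frac{1}{21} + 12\right) 1 = \frac{253}{21} \cdot 1 = \frac{253}{21}$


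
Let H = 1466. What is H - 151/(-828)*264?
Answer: 104476/69 ≈ 1514.1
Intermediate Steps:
H - 151/(-828)*264 = 1466 - 151/(-828)*264 = 1466 - 151*(-1/828)*264 = 1466 + (151/828)*264 = 1466 + 3322/69 = 104476/69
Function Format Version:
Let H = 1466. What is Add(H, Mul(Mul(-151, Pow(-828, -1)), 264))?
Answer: Rational(104476, 69) ≈ 1514.1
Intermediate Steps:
Add(H, Mul(Mul(-151, Pow(-828, -1)), 264)) = Add(1466, Mul(Mul(-151, Pow(-828, -1)), 264)) = Add(1466, Mul(Mul(-151, Rational(-1, 828)), 264)) = Add(1466, Mul(Rational(151, 828), 264)) = Add(1466, Rational(3322, 69)) = Rational(104476, 69)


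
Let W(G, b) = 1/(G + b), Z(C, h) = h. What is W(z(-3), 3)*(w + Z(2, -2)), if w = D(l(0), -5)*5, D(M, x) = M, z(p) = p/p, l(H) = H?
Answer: -1/2 ≈ -0.50000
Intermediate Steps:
z(p) = 1
w = 0 (w = 0*5 = 0)
W(z(-3), 3)*(w + Z(2, -2)) = (0 - 2)/(1 + 3) = -2/4 = (1/4)*(-2) = -1/2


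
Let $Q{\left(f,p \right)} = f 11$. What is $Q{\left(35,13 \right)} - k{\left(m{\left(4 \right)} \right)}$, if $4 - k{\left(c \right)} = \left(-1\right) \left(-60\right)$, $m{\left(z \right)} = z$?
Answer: $441$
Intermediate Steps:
$Q{\left(f,p \right)} = 11 f$
$k{\left(c \right)} = -56$ ($k{\left(c \right)} = 4 - \left(-1\right) \left(-60\right) = 4 - 60 = -56$)
$Q{\left(35,13 \right)} - k{\left(m{\left(4 \right)} \right)} = 11 \cdot 35 - -56 = 385 + 56 = 441$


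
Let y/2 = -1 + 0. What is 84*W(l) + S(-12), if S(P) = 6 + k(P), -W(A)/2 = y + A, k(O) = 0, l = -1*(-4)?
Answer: -330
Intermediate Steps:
y = -2 (y = 2*(-1 + 0) = 2*(-1) = -2)
l = 4
W(A) = 4 - 2*A (W(A) = -2*(-2 + A) = 4 - 2*A)
S(P) = 6 (S(P) = 6 + 0 = 6)
84*W(l) + S(-12) = 84*(4 - 2*4) + 6 = 84*(4 - 8) + 6 = 84*(-4) + 6 = -336 + 6 = -330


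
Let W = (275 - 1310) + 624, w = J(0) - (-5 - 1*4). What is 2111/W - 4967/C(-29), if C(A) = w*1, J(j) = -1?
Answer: -2058325/3288 ≈ -626.01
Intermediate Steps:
w = 8 (w = -1 - (-5 - 1*4) = -1 - (-5 - 4) = -1 - 1*(-9) = -1 + 9 = 8)
W = -411 (W = -1035 + 624 = -411)
C(A) = 8 (C(A) = 8*1 = 8)
2111/W - 4967/C(-29) = 2111/(-411) - 4967/8 = 2111*(-1/411) - 4967*1/8 = -2111/411 - 4967/8 = -2058325/3288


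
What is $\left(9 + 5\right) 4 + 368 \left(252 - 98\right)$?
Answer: $56728$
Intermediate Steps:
$\left(9 + 5\right) 4 + 368 \left(252 - 98\right) = 14 \cdot 4 + 368 \cdot 154 = 56 + 56672 = 56728$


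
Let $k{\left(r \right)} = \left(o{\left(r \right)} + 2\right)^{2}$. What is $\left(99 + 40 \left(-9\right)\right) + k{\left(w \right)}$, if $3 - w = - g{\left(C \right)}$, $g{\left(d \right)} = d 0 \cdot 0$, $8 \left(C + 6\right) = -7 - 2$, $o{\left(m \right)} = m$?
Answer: $-236$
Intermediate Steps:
$C = - \frac{57}{8}$ ($C = -6 + \frac{-7 - 2}{8} = -6 + \frac{1}{8} \left(-9\right) = -6 - \frac{9}{8} = - \frac{57}{8} \approx -7.125$)
$g{\left(d \right)} = 0$ ($g{\left(d \right)} = 0 \cdot 0 = 0$)
$w = 3$ ($w = 3 - \left(-1\right) 0 = 3 - 0 = 3 + 0 = 3$)
$k{\left(r \right)} = \left(2 + r\right)^{2}$ ($k{\left(r \right)} = \left(r + 2\right)^{2} = \left(2 + r\right)^{2}$)
$\left(99 + 40 \left(-9\right)\right) + k{\left(w \right)} = \left(99 + 40 \left(-9\right)\right) + \left(2 + 3\right)^{2} = \left(99 - 360\right) + 5^{2} = -261 + 25 = -236$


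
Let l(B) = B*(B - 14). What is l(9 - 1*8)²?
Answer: 169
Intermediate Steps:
l(B) = B*(-14 + B)
l(9 - 1*8)² = ((9 - 1*8)*(-14 + (9 - 1*8)))² = ((9 - 8)*(-14 + (9 - 8)))² = (1*(-14 + 1))² = (1*(-13))² = (-13)² = 169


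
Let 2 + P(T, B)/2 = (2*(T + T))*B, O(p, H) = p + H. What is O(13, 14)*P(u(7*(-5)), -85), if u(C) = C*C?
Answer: -22491108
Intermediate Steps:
O(p, H) = H + p
u(C) = C²
P(T, B) = -4 + 8*B*T (P(T, B) = -4 + 2*((2*(T + T))*B) = -4 + 2*((2*(2*T))*B) = -4 + 2*((4*T)*B) = -4 + 2*(4*B*T) = -4 + 8*B*T)
O(13, 14)*P(u(7*(-5)), -85) = (14 + 13)*(-4 + 8*(-85)*(7*(-5))²) = 27*(-4 + 8*(-85)*(-35)²) = 27*(-4 + 8*(-85)*1225) = 27*(-4 - 833000) = 27*(-833004) = -22491108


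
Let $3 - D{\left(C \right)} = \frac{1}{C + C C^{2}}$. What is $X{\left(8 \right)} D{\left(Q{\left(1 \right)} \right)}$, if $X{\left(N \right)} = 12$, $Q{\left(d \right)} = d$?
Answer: $30$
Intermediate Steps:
$D{\left(C \right)} = 3 - \frac{1}{C + C^{3}}$ ($D{\left(C \right)} = 3 - \frac{1}{C + C C^{2}} = 3 - \frac{1}{C + C^{3}}$)
$X{\left(8 \right)} D{\left(Q{\left(1 \right)} \right)} = 12 \frac{-1 + 3 \cdot 1 + 3 \cdot 1^{3}}{1 + 1^{3}} = 12 \frac{-1 + 3 + 3 \cdot 1}{1 + 1} = 12 \frac{-1 + 3 + 3}{2} = 12 \cdot \frac{1}{2} \cdot 5 = 12 \cdot \frac{5}{2} = 30$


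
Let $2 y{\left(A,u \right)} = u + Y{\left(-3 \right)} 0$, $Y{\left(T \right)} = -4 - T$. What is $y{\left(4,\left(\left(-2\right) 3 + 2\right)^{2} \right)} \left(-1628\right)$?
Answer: $-13024$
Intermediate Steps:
$y{\left(A,u \right)} = \frac{u}{2}$ ($y{\left(A,u \right)} = \frac{u + \left(-4 - -3\right) 0}{2} = \frac{u + \left(-4 + 3\right) 0}{2} = \frac{u - 0}{2} = \frac{u + 0}{2} = \frac{u}{2}$)
$y{\left(4,\left(\left(-2\right) 3 + 2\right)^{2} \right)} \left(-1628\right) = \frac{\left(\left(-2\right) 3 + 2\right)^{2}}{2} \left(-1628\right) = \frac{\left(-6 + 2\right)^{2}}{2} \left(-1628\right) = \frac{\left(-4\right)^{2}}{2} \left(-1628\right) = \frac{1}{2} \cdot 16 \left(-1628\right) = 8 \left(-1628\right) = -13024$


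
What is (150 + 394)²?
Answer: 295936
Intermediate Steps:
(150 + 394)² = 544² = 295936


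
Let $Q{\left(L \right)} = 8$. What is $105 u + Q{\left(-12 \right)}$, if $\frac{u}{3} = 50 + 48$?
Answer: $30878$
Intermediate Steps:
$u = 294$ ($u = 3 \left(50 + 48\right) = 3 \cdot 98 = 294$)
$105 u + Q{\left(-12 \right)} = 105 \cdot 294 + 8 = 30870 + 8 = 30878$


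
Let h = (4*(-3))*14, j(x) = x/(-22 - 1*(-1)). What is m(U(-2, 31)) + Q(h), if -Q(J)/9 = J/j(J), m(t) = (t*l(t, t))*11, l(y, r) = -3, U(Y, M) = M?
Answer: -834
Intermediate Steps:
j(x) = -x/21 (j(x) = x/(-22 + 1) = x/(-21) = x*(-1/21) = -x/21)
m(t) = -33*t (m(t) = (t*(-3))*11 = -3*t*11 = -33*t)
h = -168 (h = -12*14 = -168)
Q(J) = 189 (Q(J) = -9*J/((-J/21)) = -9*J*(-21/J) = -9*(-21) = 189)
m(U(-2, 31)) + Q(h) = -33*31 + 189 = -1023 + 189 = -834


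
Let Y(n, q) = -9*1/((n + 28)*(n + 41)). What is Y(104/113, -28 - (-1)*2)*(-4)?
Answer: 38307/1290043 ≈ 0.029694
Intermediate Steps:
Y(n, q) = -9/((28 + n)*(41 + n)) (Y(n, q) = -9*1/((28 + n)*(41 + n)) = -9/((28 + n)*(41 + n)))
Y(104/113, -28 - (-1)*2)*(-4) = -9/(1148 + (104/113)² + 69*(104/113))*(-4) = -9/(1148 + 10816/12769 + 7176/113)*(-4) = -9/15480516/12769*(-4) = -9*12769/15480516*(-4) = -38307/5160172*(-4) = 38307/1290043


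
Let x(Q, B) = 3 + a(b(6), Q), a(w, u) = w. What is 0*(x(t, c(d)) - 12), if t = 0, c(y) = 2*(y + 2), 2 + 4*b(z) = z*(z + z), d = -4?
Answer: 0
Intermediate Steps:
b(z) = -½ + z²/2 (b(z) = -½ + (z*(z + z))/4 = -½ + (z*(2*z))/4 = -½ + (2*z²)/4 = -½ + z²/2)
c(y) = 4 + 2*y (c(y) = 2*(2 + y) = 4 + 2*y)
x(Q, B) = 41/2 (x(Q, B) = 3 + (-½ + (½)*6²) = 3 + (-½ + (½)*36) = 3 + (-½ + 18) = 3 + 35/2 = 41/2)
0*(x(t, c(d)) - 12) = 0*(41/2 - 12) = 0*(17/2) = 0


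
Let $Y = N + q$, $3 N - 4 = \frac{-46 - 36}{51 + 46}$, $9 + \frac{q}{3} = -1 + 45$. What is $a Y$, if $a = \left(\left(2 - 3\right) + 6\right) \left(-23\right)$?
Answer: $- \frac{1183005}{97} \approx -12196.0$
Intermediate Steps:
$q = 105$ ($q = -27 + 3 \left(-1 + 45\right) = -27 + 3 \cdot 44 = -27 + 132 = 105$)
$N = \frac{102}{97}$ ($N = \frac{4}{3} + \frac{\left(-46 - 36\right) \frac{1}{51 + 46}}{3} = \frac{4}{3} + \frac{\left(-82\right) \frac{1}{97}}{3} = \frac{4}{3} + \frac{1}{3} \left(- \frac{82}{97}\right) = \frac{4}{3} - \frac{82}{291} = \frac{102}{97} \approx 1.0515$)
$a = -115$ ($a = \left(-1 + 6\right) \left(-23\right) = 5 \left(-23\right) = -115$)
$Y = \frac{10287}{97}$ ($Y = \frac{102}{97} + 105 = \frac{10287}{97} \approx 106.05$)
$a Y = \left(-115\right) \frac{10287}{97} = - \frac{1183005}{97}$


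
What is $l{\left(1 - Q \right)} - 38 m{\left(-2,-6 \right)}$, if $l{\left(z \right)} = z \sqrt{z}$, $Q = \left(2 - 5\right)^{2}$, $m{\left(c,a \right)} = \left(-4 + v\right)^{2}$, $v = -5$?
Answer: $-3078 - 16 i \sqrt{2} \approx -3078.0 - 22.627 i$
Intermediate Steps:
$m{\left(c,a \right)} = 81$ ($m{\left(c,a \right)} = \left(-4 - 5\right)^{2} = \left(-9\right)^{2} = 81$)
$Q = 9$ ($Q = \left(-3\right)^{2} = 9$)
$l{\left(z \right)} = z^{\frac{3}{2}}$
$l{\left(1 - Q \right)} - 38 m{\left(-2,-6 \right)} = \left(1 - 9\right)^{\frac{3}{2}} - 3078 = \left(-8\right)^{\frac{3}{2}} - 3078 = - 16 i \sqrt{2} - 3078 = -3078 - 16 i \sqrt{2}$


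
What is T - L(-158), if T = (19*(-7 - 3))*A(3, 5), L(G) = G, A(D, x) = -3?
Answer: 728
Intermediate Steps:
T = 570 (T = (19*(-7 - 3))*(-3) = (19*(-10))*(-3) = -190*(-3) = 570)
T - L(-158) = 570 - 1*(-158) = 570 + 158 = 728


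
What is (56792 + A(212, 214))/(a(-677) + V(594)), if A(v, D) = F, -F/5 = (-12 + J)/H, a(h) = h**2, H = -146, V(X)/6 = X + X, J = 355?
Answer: 8293347/67956722 ≈ 0.12204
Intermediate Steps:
V(X) = 12*X (V(X) = 6*(X + X) = 6*(2*X) = 12*X)
F = 1715/146 (F = -5*(-12 + 355)/(-146) = -1715*(-1)/146 = -5*(-343/146) = 1715/146 ≈ 11.747)
A(v, D) = 1715/146
(56792 + A(212, 214))/(a(-677) + V(594)) = (56792 + 1715/146)/((-677)**2 + 12*594) = 8293347/(146*(458329 + 7128)) = (8293347/146)/465457 = (8293347/146)*(1/465457) = 8293347/67956722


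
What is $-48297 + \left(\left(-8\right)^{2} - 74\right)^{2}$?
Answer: $-48197$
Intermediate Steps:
$-48297 + \left(\left(-8\right)^{2} - 74\right)^{2} = -48297 + \left(64 - 74\right)^{2} = -48297 + \left(-10\right)^{2} = -48297 + 100 = -48197$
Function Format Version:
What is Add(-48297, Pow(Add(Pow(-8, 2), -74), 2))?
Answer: -48197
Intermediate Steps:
Add(-48297, Pow(Add(Pow(-8, 2), -74), 2)) = Add(-48297, Pow(Add(64, -74), 2)) = Add(-48297, Pow(-10, 2)) = Add(-48297, 100) = -48197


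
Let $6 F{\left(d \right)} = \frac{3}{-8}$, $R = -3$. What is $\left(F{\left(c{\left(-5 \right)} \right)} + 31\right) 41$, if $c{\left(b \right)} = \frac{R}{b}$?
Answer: $\frac{20295}{16} \approx 1268.4$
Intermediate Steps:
$c{\left(b \right)} = - \frac{3}{b}$
$F{\left(d \right)} = - \frac{1}{16}$ ($F{\left(d \right)} = \frac{3 \frac{1}{-8}}{6} = \frac{3 \left(- \frac{1}{8}\right)}{6} = \frac{1}{6} \left(- \frac{3}{8}\right) = - \frac{1}{16}$)
$\left(F{\left(c{\left(-5 \right)} \right)} + 31\right) 41 = \left(- \frac{1}{16} + 31\right) 41 = \frac{495}{16} \cdot 41 = \frac{20295}{16}$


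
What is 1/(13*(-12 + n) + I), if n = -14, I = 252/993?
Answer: -331/111794 ≈ -0.0029608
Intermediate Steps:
I = 84/331 (I = 252*(1/993) = 84/331 ≈ 0.25378)
1/(13*(-12 + n) + I) = 1/(13*(-12 - 14) + 84/331) = 1/(13*(-26) + 84/331) = 1/(-338 + 84/331) = 1/(-111794/331) = -331/111794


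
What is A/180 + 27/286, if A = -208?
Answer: -13657/12870 ≈ -1.0611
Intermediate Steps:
A/180 + 27/286 = -208/180 + 27/286 = -208*1/180 + 27*(1/286) = -52/45 + 27/286 = -13657/12870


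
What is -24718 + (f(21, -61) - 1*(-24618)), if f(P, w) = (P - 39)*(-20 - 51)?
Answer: 1178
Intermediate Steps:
f(P, w) = 2769 - 71*P (f(P, w) = (-39 + P)*(-71) = 2769 - 71*P)
-24718 + (f(21, -61) - 1*(-24618)) = -24718 + ((2769 - 71*21) - 1*(-24618)) = -24718 + ((2769 - 1491) + 24618) = -24718 + (1278 + 24618) = -24718 + 25896 = 1178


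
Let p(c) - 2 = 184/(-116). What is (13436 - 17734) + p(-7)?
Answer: -124630/29 ≈ -4297.6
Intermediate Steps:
p(c) = 12/29 (p(c) = 2 + 184/(-116) = 2 + 184*(-1/116) = 2 - 46/29 = 12/29)
(13436 - 17734) + p(-7) = (13436 - 17734) + 12/29 = -4298 + 12/29 = -124630/29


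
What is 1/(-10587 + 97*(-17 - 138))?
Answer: -1/25622 ≈ -3.9029e-5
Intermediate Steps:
1/(-10587 + 97*(-17 - 138)) = 1/(-10587 + 97*(-155)) = 1/(-10587 - 15035) = 1/(-25622) = -1/25622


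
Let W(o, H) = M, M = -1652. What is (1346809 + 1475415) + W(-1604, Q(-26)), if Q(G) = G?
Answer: 2820572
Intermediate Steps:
W(o, H) = -1652
(1346809 + 1475415) + W(-1604, Q(-26)) = (1346809 + 1475415) - 1652 = 2822224 - 1652 = 2820572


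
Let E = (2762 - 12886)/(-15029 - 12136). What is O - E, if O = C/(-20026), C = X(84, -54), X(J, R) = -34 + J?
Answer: -102050737/272003145 ≈ -0.37518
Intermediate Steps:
C = 50 (C = -34 + 84 = 50)
E = 10124/27165 (E = -10124/(-27165) = -10124*(-1/27165) = 10124/27165 ≈ 0.37269)
O = -25/10013 (O = 50/(-20026) = 50*(-1/20026) = -25/10013 ≈ -0.0024968)
O - E = -25/10013 - 1*10124/27165 = -25/10013 - 10124/27165 = -102050737/272003145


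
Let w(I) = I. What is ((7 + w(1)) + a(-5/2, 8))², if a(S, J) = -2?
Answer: 36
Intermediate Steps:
((7 + w(1)) + a(-5/2, 8))² = ((7 + 1) - 2)² = (8 - 2)² = 6² = 36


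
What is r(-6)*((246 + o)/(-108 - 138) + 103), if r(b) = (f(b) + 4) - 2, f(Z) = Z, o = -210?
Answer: -16868/41 ≈ -411.41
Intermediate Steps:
r(b) = 2 + b (r(b) = (b + 4) - 2 = (4 + b) - 2 = 2 + b)
r(-6)*((246 + o)/(-108 - 138) + 103) = (2 - 6)*((246 - 210)/(-108 - 138) + 103) = -4*(36/(-246) + 103) = -4*(36*(-1/246) + 103) = -4*(-6/41 + 103) = -4*4217/41 = -16868/41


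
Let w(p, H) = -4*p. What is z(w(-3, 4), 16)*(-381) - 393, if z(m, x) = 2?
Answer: -1155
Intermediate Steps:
z(w(-3, 4), 16)*(-381) - 393 = 2*(-381) - 393 = -762 - 393 = -1155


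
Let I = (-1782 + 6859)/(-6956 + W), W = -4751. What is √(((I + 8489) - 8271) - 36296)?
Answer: 11*I*√40865191741/11707 ≈ 189.94*I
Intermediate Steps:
I = -5077/11707 (I = (-1782 + 6859)/(-6956 - 4751) = 5077/(-11707) = 5077*(-1/11707) = -5077/11707 ≈ -0.43367)
√(((I + 8489) - 8271) - 36296) = √(((-5077/11707 + 8489) - 8271) - 36296) = √((99375646/11707 - 8271) - 36296) = √(2547049/11707 - 36296) = √(-422370223/11707) = 11*I*√40865191741/11707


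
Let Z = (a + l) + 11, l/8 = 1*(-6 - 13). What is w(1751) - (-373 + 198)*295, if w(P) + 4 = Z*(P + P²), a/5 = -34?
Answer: -954019251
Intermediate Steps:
a = -170 (a = 5*(-34) = -170)
l = -152 (l = 8*(1*(-6 - 13)) = 8*(1*(-19)) = 8*(-19) = -152)
Z = -311 (Z = (-170 - 152) + 11 = -322 + 11 = -311)
w(P) = -4 - 311*P - 311*P² (w(P) = -4 - 311*(P + P²) = -4 + (-311*P - 311*P²) = -4 - 311*P - 311*P²)
w(1751) - (-373 + 198)*295 = (-4 - 311*1751 - 311*1751²) - (-373 + 198)*295 = (-4 - 544561 - 311*3066001) - (-175)*295 = (-4 - 544561 - 953526311) - 1*(-51625) = -954070876 + 51625 = -954019251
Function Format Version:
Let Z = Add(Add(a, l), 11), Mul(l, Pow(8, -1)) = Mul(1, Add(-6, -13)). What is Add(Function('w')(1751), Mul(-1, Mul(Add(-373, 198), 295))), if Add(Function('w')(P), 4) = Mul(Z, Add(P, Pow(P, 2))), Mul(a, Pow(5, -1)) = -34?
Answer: -954019251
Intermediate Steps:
a = -170 (a = Mul(5, -34) = -170)
l = -152 (l = Mul(8, Mul(1, Add(-6, -13))) = Mul(8, Mul(1, -19)) = Mul(8, -19) = -152)
Z = -311 (Z = Add(Add(-170, -152), 11) = Add(-322, 11) = -311)
Function('w')(P) = Add(-4, Mul(-311, P), Mul(-311, Pow(P, 2))) (Function('w')(P) = Add(-4, Mul(-311, Add(P, Pow(P, 2)))) = Add(-4, Add(Mul(-311, P), Mul(-311, Pow(P, 2)))) = Add(-4, Mul(-311, P), Mul(-311, Pow(P, 2))))
Add(Function('w')(1751), Mul(-1, Mul(Add(-373, 198), 295))) = Add(Add(-4, Mul(-311, 1751), Mul(-311, Pow(1751, 2))), Mul(-1, Mul(Add(-373, 198), 295))) = Add(Add(-4, -544561, Mul(-311, 3066001)), Mul(-1, Mul(-175, 295))) = Add(Add(-4, -544561, -953526311), Mul(-1, -51625)) = Add(-954070876, 51625) = -954019251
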